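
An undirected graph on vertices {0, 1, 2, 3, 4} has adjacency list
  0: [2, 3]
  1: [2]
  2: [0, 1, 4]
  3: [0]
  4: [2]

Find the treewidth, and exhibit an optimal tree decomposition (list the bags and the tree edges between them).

Treewidth 1.
One such decomposition:
Bags: B1 = {1, 2}  B2 = {0, 2}  B3 = {2, 4}  B4 = {0, 3}
Tree: B1–B2, B1–B3, B2–B4

The largest bag has 2 vertices, giving width 1; this decomposition certifies tw(G) ≤ 1. G has an edge, so its treewidth is at least 1. Therefore the treewidth is 1.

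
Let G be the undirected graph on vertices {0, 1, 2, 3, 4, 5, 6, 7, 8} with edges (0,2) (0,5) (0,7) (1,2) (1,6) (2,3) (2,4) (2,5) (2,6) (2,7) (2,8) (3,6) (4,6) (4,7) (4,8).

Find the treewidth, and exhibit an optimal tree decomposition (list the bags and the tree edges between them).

The largest bag has 3 vertices, giving width 2; this decomposition certifies tw(G) ≤ 2. For the lower bound, the 3 vertices {0, 2, 5} are pairwise adjacent, and any tree decomposition puts a clique entirely inside one bag — forcing width ≥ 2. Combining the bounds, tw(G) = 2.

Treewidth 2.
Bags: B1 = {0, 2, 7}  B2 = {2, 4, 7}  B3 = {2, 4, 6}  B4 = {2, 4, 8}  B5 = {1, 2, 6}  B6 = {2, 3, 6}  B7 = {0, 2, 5}
Tree: B1–B2, B2–B3, B2–B4, B3–B5, B3–B6, B1–B7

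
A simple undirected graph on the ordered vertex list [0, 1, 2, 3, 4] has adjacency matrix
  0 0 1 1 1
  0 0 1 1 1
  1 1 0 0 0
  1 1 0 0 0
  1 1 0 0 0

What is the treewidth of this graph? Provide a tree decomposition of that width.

Treewidth 2.
Bags: B1 = {0, 1, 4}  B2 = {0, 1, 3}  B3 = {0, 1, 2}
Tree: B1–B2, B2–B3

Every bag has size at most 3, so the width is 3 − 1 = 2 and tw(G) ≤ 2. For the lower bound, G contains the cycle 4–1–3–0–4, so G is not a forest; only forests have treewidth ≤ 1, hence tw(G) ≥ 2. The upper and lower bounds meet at 2, so that is the treewidth.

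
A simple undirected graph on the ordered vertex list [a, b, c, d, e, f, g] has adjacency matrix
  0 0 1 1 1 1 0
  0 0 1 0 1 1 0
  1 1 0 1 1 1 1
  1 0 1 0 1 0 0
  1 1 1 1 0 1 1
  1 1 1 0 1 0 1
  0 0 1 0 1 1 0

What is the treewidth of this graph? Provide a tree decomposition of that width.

Treewidth 3.
One optimal decomposition is:
Bags: B1 = {b, c, e, f}  B2 = {c, e, f, g}  B3 = {a, c, e, f}  B4 = {a, c, d, e}
Tree: B1–B2, B1–B3, B3–B4

Each bag holds 4 vertices, so the decomposition has width 3, which upper-bounds the treewidth. For the lower bound, the 4 vertices {a, c, d, e} are pairwise adjacent, and any tree decomposition puts a clique entirely inside one bag — forcing width ≥ 3. Therefore the treewidth is 3.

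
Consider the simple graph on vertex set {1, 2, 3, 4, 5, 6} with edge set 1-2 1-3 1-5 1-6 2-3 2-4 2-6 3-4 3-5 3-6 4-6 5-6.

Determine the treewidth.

A width-3 tree decomposition is:
Bags: B1 = {1, 3, 5, 6}  B2 = {1, 2, 3, 6}  B3 = {2, 3, 4, 6}
Tree: B1–B2, B2–B3
The largest bag has 4 vertices, giving width 3; this decomposition certifies tw(G) ≤ 3. For the lower bound, the 4 vertices {1, 2, 3, 6} are pairwise adjacent, and any tree decomposition puts a clique entirely inside one bag — forcing width ≥ 3. Hence tw(G) = 3 exactly.

3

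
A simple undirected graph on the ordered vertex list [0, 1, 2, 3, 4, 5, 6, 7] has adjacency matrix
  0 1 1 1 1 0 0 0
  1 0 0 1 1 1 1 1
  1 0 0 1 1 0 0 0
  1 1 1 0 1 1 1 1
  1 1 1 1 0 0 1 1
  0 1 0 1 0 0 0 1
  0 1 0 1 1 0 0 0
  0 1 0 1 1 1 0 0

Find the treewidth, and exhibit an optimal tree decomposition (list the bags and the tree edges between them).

Treewidth 3.
One such decomposition:
Bags: B1 = {1, 3, 4, 7}  B2 = {1, 3, 4, 6}  B3 = {0, 1, 3, 4}  B4 = {1, 3, 5, 7}  B5 = {0, 2, 3, 4}
Tree: B1–B2, B1–B3, B1–B4, B3–B5

Each bag holds 4 vertices, so the decomposition has width 3, which upper-bounds the treewidth. For the lower bound, the 4 vertices {0, 1, 3, 4} are pairwise adjacent, and any tree decomposition puts a clique entirely inside one bag — forcing width ≥ 3. Therefore the treewidth is 3.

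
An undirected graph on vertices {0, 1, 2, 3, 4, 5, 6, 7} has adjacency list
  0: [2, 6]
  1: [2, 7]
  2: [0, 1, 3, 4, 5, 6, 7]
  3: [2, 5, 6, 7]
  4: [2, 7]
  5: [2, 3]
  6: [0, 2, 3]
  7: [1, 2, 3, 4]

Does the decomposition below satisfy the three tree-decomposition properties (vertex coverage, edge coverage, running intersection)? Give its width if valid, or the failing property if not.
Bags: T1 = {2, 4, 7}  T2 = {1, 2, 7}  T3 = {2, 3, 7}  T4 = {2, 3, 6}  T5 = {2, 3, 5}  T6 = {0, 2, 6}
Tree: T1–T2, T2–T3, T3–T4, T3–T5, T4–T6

Yes; width 2.

Checking the three conditions: (i) the bags cover all of {0, 1, 2, 3, 4, 5, 6, 7}; (ii) for each edge, some bag contains both endpoints; (iii) the bags containing any fixed vertex form a subtree. All hold, so the decomposition is valid with width 3 − 1 = 2.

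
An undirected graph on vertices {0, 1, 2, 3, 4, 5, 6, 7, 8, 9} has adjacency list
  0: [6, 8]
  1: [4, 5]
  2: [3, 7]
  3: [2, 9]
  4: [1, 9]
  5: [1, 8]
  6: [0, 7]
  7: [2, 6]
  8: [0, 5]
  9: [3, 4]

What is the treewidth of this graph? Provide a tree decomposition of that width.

Every bag has size at most 3, so the width is 3 − 1 = 2 and tw(G) ≤ 2. For the lower bound, G contains the cycle 7–6–0–8–5–1–4–9–3–2–7, so G is not a forest; only forests have treewidth ≤ 1, hence tw(G) ≥ 2. Hence tw(G) = 2 exactly.

Treewidth 2.
One optimal decomposition is:
Bags: B1 = {0, 6, 7}  B2 = {0, 7, 8}  B3 = {5, 7, 8}  B4 = {1, 5, 7}  B5 = {1, 4, 7}  B6 = {4, 7, 9}  B7 = {3, 7, 9}  B8 = {2, 3, 7}
Tree: B1–B2, B2–B3, B3–B4, B4–B5, B5–B6, B6–B7, B7–B8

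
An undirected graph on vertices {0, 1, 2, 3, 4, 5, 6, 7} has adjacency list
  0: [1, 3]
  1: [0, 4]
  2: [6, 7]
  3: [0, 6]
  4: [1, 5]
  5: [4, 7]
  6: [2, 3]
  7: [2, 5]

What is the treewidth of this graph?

A width-2 tree decomposition is:
Bags: B1 = {2, 5, 7}  B2 = {2, 4, 5}  B3 = {1, 2, 4}  B4 = {0, 1, 2}  B5 = {0, 2, 3}  B6 = {2, 3, 6}
Tree: B1–B2, B2–B3, B3–B4, B4–B5, B5–B6
Each bag holds 3 vertices, so the decomposition has width 2, which upper-bounds the treewidth. For the lower bound, G contains the cycle 2–7–5–4–1–0–3–6–2, so G is not a forest; only forests have treewidth ≤ 1, hence tw(G) ≥ 2. The upper and lower bounds meet at 2, so that is the treewidth.

2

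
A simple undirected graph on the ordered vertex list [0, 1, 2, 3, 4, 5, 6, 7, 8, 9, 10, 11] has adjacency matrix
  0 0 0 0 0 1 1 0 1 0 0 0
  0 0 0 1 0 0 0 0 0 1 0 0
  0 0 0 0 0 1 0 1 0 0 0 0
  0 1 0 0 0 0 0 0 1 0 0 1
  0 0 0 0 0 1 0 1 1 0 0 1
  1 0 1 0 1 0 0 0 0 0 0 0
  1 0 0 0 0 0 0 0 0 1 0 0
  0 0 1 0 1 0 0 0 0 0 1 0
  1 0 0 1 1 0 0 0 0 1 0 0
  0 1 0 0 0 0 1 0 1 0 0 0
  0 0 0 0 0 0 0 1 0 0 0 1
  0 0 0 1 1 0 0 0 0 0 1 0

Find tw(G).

A width-3 tree decomposition is:
Bags: B1 = {1, 3, 6, 9}  B2 = {3, 6, 8, 9}  B3 = {0, 3, 6, 8}  B4 = {0, 3, 8, 11}  B5 = {0, 4, 8, 11}  B6 = {0, 4, 5, 11}  B7 = {4, 5, 10, 11}  B8 = {4, 5, 7, 10}  B9 = {2, 5, 7, 10}
Tree: B1–B2, B2–B3, B3–B4, B4–B5, B5–B6, B6–B7, B7–B8, B8–B9
The largest bag has 4 vertices, giving width 3; this decomposition certifies tw(G) ≤ 3. For the lower bound: the 4 vertex sets {1,6,9}, {3}, {8}, {0,4,5,11} are disjoint, each induces a connected subgraph, and every pair is joined by at least one edge of G. Contracting each set to a single vertex therefore yields K_{4} as a minor, and since treewidth is minor-monotone, tw(G) ≥ tw(K_{4}) = 3. The upper and lower bounds meet at 3, so that is the treewidth.

3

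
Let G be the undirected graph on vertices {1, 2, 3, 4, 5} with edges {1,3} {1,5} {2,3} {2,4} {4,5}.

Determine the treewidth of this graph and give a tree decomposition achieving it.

Treewidth 2.
Bags: B1 = {1, 3, 5}  B2 = {2, 3, 5}  B3 = {2, 4, 5}
Tree: B1–B2, B2–B3

Every bag has size at most 3, so the width is 3 − 1 = 2 and tw(G) ≤ 2. Since 5–1–3–2–4–5 is a cycle in G, G is not acyclic. Forests are exactly the graphs of treewidth ≤ 1, so tw(G) ≥ 2. Hence tw(G) = 2 exactly.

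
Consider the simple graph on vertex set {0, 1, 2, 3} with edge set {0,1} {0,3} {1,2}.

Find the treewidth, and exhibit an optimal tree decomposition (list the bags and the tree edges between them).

Each bag holds 2 vertices, so the decomposition has width 1, which upper-bounds the treewidth. G has an edge, so its treewidth is at least 1. Hence tw(G) = 1 exactly.

Treewidth 1.
One such decomposition:
Bags: B1 = {0, 3}  B2 = {0, 1}  B3 = {1, 2}
Tree: B1–B2, B2–B3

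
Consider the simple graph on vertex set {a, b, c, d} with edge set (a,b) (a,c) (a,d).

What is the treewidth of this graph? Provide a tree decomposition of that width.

Every bag has size at most 2, so the width is 2 − 1 = 1 and tw(G) ≤ 1. Any graph with an edge has treewidth ≥ 1, and G has the edge a–c. Therefore the treewidth is 1.

Treewidth 1.
One optimal decomposition is:
Bags: B1 = {a, c}  B2 = {a, d}  B3 = {a, b}
Tree: B1–B2, B1–B3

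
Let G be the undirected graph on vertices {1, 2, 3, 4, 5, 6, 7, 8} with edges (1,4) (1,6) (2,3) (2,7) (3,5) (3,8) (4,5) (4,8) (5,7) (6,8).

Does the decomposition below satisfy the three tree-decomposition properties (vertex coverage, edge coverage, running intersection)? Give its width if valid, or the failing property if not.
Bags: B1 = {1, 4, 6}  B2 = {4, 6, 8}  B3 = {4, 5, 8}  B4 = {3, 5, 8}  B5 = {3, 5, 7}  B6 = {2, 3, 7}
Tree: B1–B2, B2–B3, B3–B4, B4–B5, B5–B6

Checking the three conditions: (i) the bags cover all of {1, 2, 3, 4, 5, 6, 7, 8}; (ii) for each edge, some bag contains both endpoints; (iii) the bags containing any fixed vertex form a subtree. All hold, so the decomposition is valid with width 3 − 1 = 2.

Yes; width 2.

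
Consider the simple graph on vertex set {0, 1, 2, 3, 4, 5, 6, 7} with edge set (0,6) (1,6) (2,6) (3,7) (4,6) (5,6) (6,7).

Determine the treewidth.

1

A width-1 tree decomposition is:
Bags: B1 = {4, 6}  B2 = {2, 6}  B3 = {6, 7}  B4 = {3, 7}  B5 = {1, 6}  B6 = {5, 6}  B7 = {0, 6}
Tree: B1–B2, B2–B3, B3–B4, B1–B5, B1–B6, B3–B7
The largest bag has 2 vertices, giving width 1; this decomposition certifies tw(G) ≤ 1. Since G has at least one edge (e.g. 4–6), it is not an edgeless graph, so tw(G) ≥ 1. Combining the bounds, tw(G) = 1.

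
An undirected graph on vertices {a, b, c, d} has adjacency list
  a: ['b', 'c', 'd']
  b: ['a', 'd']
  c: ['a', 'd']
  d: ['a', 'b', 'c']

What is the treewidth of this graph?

A width-2 tree decomposition is:
Bags: B1 = {a, c, d}  B2 = {a, b, d}
Tree: B1–B2
Each bag holds 3 vertices, so the decomposition has width 2, which upper-bounds the treewidth. On the other hand G contains the 3-clique {a, c, d}. A clique must lie in a single bag of any decomposition, so no decomposition can have width below 2. Hence tw(G) = 2 exactly.

2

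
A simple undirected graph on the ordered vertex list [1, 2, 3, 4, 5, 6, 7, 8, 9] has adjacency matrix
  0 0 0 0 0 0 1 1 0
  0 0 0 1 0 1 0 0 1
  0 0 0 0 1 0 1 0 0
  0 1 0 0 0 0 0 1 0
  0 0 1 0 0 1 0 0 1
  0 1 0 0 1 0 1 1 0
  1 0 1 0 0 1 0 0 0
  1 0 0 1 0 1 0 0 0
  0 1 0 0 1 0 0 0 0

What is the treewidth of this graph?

A width-3 tree decomposition is:
Bags: B1 = {2, 3, 5, 9}  B2 = {2, 3, 5, 6}  B3 = {2, 3, 6, 7}  B4 = {2, 4, 6, 7}  B5 = {4, 6, 7, 8}  B6 = {1, 4, 7, 8}
Tree: B1–B2, B2–B3, B3–B4, B4–B5, B5–B6
Every bag has size at most 4, so the width is 4 − 1 = 3 and tw(G) ≤ 3. For the lower bound: the 4 vertex sets {3,5,9}, {2}, {6}, {1,4,7,8} are disjoint, each induces a connected subgraph, and every pair is joined by at least one edge of G. Contracting each set to a single vertex therefore yields K_{4} as a minor, and since treewidth is minor-monotone, tw(G) ≥ tw(K_{4}) = 3. Hence tw(G) = 3 exactly.

3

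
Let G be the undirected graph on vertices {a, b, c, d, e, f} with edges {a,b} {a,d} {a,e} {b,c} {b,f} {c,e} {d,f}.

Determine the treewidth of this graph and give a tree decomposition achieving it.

Treewidth 2.
One such decomposition:
Bags: B1 = {a, c, e}  B2 = {a, b, c}  B3 = {a, b, d}  B4 = {b, d, f}
Tree: B1–B2, B2–B3, B3–B4

The largest bag has 3 vertices, giving width 2; this decomposition certifies tw(G) ≤ 2. For the lower bound, G contains the cycle e–c–b–a–e, so G is not a forest; only forests have treewidth ≤ 1, hence tw(G) ≥ 2. Therefore the treewidth is 2.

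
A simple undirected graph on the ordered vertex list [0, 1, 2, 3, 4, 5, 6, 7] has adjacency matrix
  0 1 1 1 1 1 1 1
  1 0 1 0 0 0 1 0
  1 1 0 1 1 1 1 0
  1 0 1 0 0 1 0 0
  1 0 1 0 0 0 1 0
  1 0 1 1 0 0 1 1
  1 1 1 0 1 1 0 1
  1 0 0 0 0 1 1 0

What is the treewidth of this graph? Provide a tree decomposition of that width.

The largest bag has 4 vertices, giving width 3; this decomposition certifies tw(G) ≤ 3. On the other hand G contains the 4-clique {0, 2, 3, 5}. A clique must lie in a single bag of any decomposition, so no decomposition can have width below 3. The upper and lower bounds meet at 3, so that is the treewidth.

Treewidth 3.
One optimal decomposition is:
Bags: B1 = {0, 2, 5, 6}  B2 = {0, 5, 6, 7}  B3 = {0, 2, 3, 5}  B4 = {0, 2, 4, 6}  B5 = {0, 1, 2, 6}
Tree: B1–B2, B1–B3, B1–B4, B4–B5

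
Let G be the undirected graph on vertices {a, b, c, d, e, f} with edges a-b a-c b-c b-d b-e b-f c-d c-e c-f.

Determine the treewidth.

A width-2 tree decomposition is:
Bags: B1 = {b, c, f}  B2 = {a, b, c}  B3 = {b, c, e}  B4 = {b, c, d}
Tree: B1–B2, B2–B3, B2–B4
Every bag has size at most 3, so the width is 3 − 1 = 2 and tw(G) ≤ 2. Conversely, {b, c, d} is a clique of size 3, and the vertices of any clique must share a bag in every tree decomposition; so some bag has ≥ 3 vertices and tw(G) ≥ 2. Therefore the treewidth is 2.

2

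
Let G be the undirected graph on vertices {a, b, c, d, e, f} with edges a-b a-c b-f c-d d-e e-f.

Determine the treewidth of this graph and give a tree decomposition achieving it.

Treewidth 2.
One optimal decomposition is:
Bags: B1 = {b, e, f}  B2 = {a, b, e}  B3 = {a, c, e}  B4 = {c, d, e}
Tree: B1–B2, B2–B3, B3–B4

Every bag has size at most 3, so the width is 3 − 1 = 2 and tw(G) ≤ 2. Since e–f–b–a–c–d–e is a cycle in G, G is not acyclic. Forests are exactly the graphs of treewidth ≤ 1, so tw(G) ≥ 2. Hence tw(G) = 2 exactly.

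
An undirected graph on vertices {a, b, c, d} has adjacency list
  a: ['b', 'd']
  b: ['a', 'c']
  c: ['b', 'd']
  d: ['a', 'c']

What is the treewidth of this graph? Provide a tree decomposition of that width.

Each bag holds 3 vertices, so the decomposition has width 2, which upper-bounds the treewidth. For the lower bound, G contains the cycle c–b–a–d–c, so G is not a forest; only forests have treewidth ≤ 1, hence tw(G) ≥ 2. The upper and lower bounds meet at 2, so that is the treewidth.

Treewidth 2.
Bags: B1 = {a, b, c}  B2 = {a, c, d}
Tree: B1–B2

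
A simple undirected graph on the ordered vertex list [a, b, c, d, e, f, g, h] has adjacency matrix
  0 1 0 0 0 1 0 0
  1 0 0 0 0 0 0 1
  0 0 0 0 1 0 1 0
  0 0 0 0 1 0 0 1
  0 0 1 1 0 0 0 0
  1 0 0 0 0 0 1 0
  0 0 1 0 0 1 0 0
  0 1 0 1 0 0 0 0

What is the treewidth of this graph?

A width-2 tree decomposition is:
Bags: B1 = {c, f, g}  B2 = {c, e, f}  B3 = {d, e, f}  B4 = {d, f, h}  B5 = {b, f, h}  B6 = {a, b, f}
Tree: B1–B2, B2–B3, B3–B4, B4–B5, B5–B6
Each bag holds 3 vertices, so the decomposition has width 2, which upper-bounds the treewidth. The edges f–g–c–e–d–h–b–a–f form a cycle, so G is not a tree and its treewidth is at least 2. Hence tw(G) = 2 exactly.

2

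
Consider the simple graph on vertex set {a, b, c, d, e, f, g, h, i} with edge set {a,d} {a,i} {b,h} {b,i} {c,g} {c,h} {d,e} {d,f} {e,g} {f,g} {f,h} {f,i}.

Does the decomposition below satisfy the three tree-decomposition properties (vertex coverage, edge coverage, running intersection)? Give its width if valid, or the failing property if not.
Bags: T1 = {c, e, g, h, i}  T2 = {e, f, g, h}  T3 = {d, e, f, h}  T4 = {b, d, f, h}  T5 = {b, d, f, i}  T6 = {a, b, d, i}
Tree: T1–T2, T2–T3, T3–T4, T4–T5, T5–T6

A tree decomposition must satisfy three properties: every vertex lies in some bag; for every edge, both endpoints lie together in some bag; and for every vertex, the bags containing it form a connected subtree. Here bags containing vertex i are not connected in the tree, so the decomposition is invalid.

No — bags containing vertex i are not connected in the tree.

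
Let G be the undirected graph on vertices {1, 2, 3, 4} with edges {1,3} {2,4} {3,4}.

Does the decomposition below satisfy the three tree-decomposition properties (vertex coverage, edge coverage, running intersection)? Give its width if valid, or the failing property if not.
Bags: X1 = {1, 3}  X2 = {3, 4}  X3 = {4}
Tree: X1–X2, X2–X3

No — vertex 2 appears in no bag.

A tree decomposition must satisfy three properties: every vertex lies in some bag; for every edge, both endpoints lie together in some bag; and for every vertex, the bags containing it form a connected subtree. Here vertex 2 appears in no bag, so the decomposition is invalid.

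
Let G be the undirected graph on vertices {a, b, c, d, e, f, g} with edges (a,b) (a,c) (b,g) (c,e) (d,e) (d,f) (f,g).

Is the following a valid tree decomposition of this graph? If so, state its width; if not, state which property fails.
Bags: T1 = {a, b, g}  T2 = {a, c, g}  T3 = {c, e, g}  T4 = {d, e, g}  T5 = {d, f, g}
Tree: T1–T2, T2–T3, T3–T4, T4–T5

Checking the three conditions: (i) the bags cover all of {a, b, c, d, e, f, g}; (ii) for each edge, some bag contains both endpoints; (iii) the bags containing any fixed vertex form a subtree. All hold, so the decomposition is valid with width 3 − 1 = 2.

Yes; width 2.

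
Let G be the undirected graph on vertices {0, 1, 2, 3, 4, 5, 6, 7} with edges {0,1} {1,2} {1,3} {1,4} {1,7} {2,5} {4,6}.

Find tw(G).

1

A width-1 tree decomposition is:
Bags: B1 = {1, 4}  B2 = {0, 1}  B3 = {1, 7}  B4 = {4, 6}  B5 = {1, 2}  B6 = {2, 5}  B7 = {1, 3}
Tree: B1–B2, B2–B3, B1–B4, B3–B5, B5–B6, B3–B7
Every bag has size at most 2, so the width is 2 − 1 = 1 and tw(G) ≤ 1. Since G has at least one edge (e.g. 4–1), it is not an edgeless graph, so tw(G) ≥ 1. The upper and lower bounds meet at 1, so that is the treewidth.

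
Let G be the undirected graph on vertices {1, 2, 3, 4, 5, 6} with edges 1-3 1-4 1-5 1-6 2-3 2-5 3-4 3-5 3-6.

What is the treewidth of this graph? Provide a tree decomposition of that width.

Each bag holds 3 vertices, so the decomposition has width 2, which upper-bounds the treewidth. Conversely, {1, 3, 4} is a clique of size 3, and the vertices of any clique must share a bag in every tree decomposition; so some bag has ≥ 3 vertices and tw(G) ≥ 2. Hence tw(G) = 2 exactly.

Treewidth 2.
One optimal decomposition is:
Bags: B1 = {1, 3, 4}  B2 = {1, 3, 5}  B3 = {2, 3, 5}  B4 = {1, 3, 6}
Tree: B1–B2, B2–B3, B2–B4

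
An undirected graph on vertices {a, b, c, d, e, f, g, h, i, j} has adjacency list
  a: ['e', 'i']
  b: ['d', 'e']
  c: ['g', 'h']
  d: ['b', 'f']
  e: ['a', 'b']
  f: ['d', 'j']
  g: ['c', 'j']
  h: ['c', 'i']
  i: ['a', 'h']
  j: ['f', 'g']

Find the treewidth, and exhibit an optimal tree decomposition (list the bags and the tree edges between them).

Treewidth 2.
One such decomposition:
Bags: B1 = {c, g, j}  B2 = {c, f, j}  B3 = {c, d, f}  B4 = {b, c, d}  B5 = {b, c, e}  B6 = {a, c, e}  B7 = {a, c, i}  B8 = {c, h, i}
Tree: B1–B2, B2–B3, B3–B4, B4–B5, B5–B6, B6–B7, B7–B8

Every bag has size at most 3, so the width is 3 − 1 = 2 and tw(G) ≤ 2. Since c–g–j–f–d–b–e–a–i–h–c is a cycle in G, G is not acyclic. Forests are exactly the graphs of treewidth ≤ 1, so tw(G) ≥ 2. The upper and lower bounds meet at 2, so that is the treewidth.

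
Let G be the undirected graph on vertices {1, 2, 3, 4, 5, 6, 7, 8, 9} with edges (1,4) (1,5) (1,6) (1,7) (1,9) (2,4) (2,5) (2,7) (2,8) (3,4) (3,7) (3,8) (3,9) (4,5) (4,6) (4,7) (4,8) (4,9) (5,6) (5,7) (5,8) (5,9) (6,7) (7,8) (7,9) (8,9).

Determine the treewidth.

4

A width-4 tree decomposition is:
Bags: B1 = {4, 5, 7, 8, 9}  B2 = {2, 4, 5, 7, 8}  B3 = {1, 4, 5, 7, 9}  B4 = {3, 4, 7, 8, 9}  B5 = {1, 4, 5, 6, 7}
Tree: B1–B2, B1–B3, B1–B4, B3–B5
Every bag has size at most 5, so the width is 5 − 1 = 4 and tw(G) ≤ 4. On the other hand G contains the 5-clique {3, 4, 7, 8, 9}. A clique must lie in a single bag of any decomposition, so no decomposition can have width below 4. The upper and lower bounds meet at 4, so that is the treewidth.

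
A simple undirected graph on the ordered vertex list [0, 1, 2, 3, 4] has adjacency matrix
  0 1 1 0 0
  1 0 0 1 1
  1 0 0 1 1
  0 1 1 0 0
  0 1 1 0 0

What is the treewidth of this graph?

A width-2 tree decomposition is:
Bags: B1 = {0, 1, 2}  B2 = {1, 2, 3}  B3 = {1, 2, 4}
Tree: B1–B2, B2–B3
The largest bag has 3 vertices, giving width 2; this decomposition certifies tw(G) ≤ 2. The edges 2–0–1–3–2 form a cycle, so G is not a tree and its treewidth is at least 2. The upper and lower bounds meet at 2, so that is the treewidth.

2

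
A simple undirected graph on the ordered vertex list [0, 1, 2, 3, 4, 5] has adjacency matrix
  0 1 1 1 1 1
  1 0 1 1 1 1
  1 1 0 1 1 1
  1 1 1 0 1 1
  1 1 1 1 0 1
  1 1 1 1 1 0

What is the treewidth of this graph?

A width-5 tree decomposition is:
Bags: B1 = {0, 1, 2, 3, 4, 5}
Tree: (single bag)
A single bag containing all 6 vertices is trivially a valid decomposition of width 5. On the other hand G contains the 6-clique {0, 1, 2, 3, 4, 5}. A clique must lie in a single bag of any decomposition, so no decomposition can have width below 5. Hence tw(G) = 5 exactly.

5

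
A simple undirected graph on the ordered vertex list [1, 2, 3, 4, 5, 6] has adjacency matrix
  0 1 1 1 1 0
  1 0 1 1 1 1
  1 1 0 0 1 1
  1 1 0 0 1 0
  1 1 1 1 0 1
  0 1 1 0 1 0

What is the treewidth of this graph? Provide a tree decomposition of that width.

Treewidth 3.
One optimal decomposition is:
Bags: B1 = {1, 2, 4, 5}  B2 = {1, 2, 3, 5}  B3 = {2, 3, 5, 6}
Tree: B1–B2, B2–B3

Each bag holds 4 vertices, so the decomposition has width 3, which upper-bounds the treewidth. For the lower bound, the 4 vertices {1, 2, 3, 5} are pairwise adjacent, and any tree decomposition puts a clique entirely inside one bag — forcing width ≥ 3. Combining the bounds, tw(G) = 3.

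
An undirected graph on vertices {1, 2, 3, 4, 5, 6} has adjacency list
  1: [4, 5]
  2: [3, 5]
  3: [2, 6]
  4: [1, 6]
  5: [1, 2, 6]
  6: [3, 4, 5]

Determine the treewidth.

A width-2 tree decomposition is:
Bags: B1 = {1, 4, 6}  B2 = {1, 5, 6}  B3 = {3, 5, 6}  B4 = {2, 3, 5}
Tree: B1–B2, B2–B3, B3–B4
Every bag has size at most 3, so the width is 3 − 1 = 2 and tw(G) ≤ 2. Since 4–1–5–6–4 is a cycle in G, G is not acyclic. Forests are exactly the graphs of treewidth ≤ 1, so tw(G) ≥ 2. Hence tw(G) = 2 exactly.

2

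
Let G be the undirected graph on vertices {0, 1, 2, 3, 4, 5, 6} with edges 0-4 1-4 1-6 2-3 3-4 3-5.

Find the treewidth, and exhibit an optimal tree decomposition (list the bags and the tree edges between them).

Each bag holds 2 vertices, so the decomposition has width 1, which upper-bounds the treewidth. G has an edge, so its treewidth is at least 1. Hence tw(G) = 1 exactly.

Treewidth 1.
Bags: B1 = {0, 4}  B2 = {3, 4}  B3 = {1, 4}  B4 = {1, 6}  B5 = {2, 3}  B6 = {3, 5}
Tree: B1–B2, B1–B3, B3–B4, B2–B5, B5–B6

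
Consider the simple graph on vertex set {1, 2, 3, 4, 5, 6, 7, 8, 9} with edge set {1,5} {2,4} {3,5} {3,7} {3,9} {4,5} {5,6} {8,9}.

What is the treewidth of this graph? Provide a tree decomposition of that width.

Every bag has size at most 2, so the width is 2 − 1 = 1 and tw(G) ≤ 1. Since G has at least one edge (e.g. 4–5), it is not an edgeless graph, so tw(G) ≥ 1. Combining the bounds, tw(G) = 1.

Treewidth 1.
Bags: B1 = {4, 5}  B2 = {3, 5}  B3 = {5, 6}  B4 = {3, 9}  B5 = {1, 5}  B6 = {2, 4}  B7 = {8, 9}  B8 = {3, 7}
Tree: B1–B2, B1–B3, B2–B4, B1–B5, B1–B6, B4–B7, B4–B8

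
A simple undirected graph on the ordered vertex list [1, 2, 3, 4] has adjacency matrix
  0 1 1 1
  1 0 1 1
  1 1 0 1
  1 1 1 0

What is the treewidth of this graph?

A width-3 tree decomposition is:
Bags: B1 = {1, 2, 3, 4}
Tree: (single bag)
A single bag containing all 4 vertices is trivially a valid decomposition of width 3. Conversely, {1, 2, 3, 4} is a clique of size 4, and the vertices of any clique must share a bag in every tree decomposition; so some bag has ≥ 4 vertices and tw(G) ≥ 3. Hence tw(G) = 3 exactly.

3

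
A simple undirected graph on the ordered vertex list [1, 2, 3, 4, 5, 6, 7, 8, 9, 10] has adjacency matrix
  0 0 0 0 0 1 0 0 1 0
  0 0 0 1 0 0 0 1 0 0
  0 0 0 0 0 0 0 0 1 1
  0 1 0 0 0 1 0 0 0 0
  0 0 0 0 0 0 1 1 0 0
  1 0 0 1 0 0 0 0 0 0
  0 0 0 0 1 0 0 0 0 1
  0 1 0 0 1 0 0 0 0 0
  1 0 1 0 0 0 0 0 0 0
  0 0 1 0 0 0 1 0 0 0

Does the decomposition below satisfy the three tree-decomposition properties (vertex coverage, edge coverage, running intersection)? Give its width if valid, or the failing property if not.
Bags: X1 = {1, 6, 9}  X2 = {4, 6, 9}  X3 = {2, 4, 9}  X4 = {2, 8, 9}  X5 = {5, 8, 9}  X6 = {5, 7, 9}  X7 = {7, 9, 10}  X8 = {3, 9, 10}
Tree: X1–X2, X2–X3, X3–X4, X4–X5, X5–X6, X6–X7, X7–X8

Yes; width 2.

Every vertex of G appears in some bag (union = {1, 2, 3, 4, 5, 6, 7, 8, 9, 10}); every edge is covered by a bag; and for each vertex v the set of bags containing v is connected in the bag tree. The decomposition is therefore valid. The largest bag has 3 vertices, so the width is 2.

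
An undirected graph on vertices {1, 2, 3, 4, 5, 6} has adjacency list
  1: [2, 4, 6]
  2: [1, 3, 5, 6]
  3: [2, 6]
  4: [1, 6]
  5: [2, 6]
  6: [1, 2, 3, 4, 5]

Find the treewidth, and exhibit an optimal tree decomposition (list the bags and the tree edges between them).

The largest bag has 3 vertices, giving width 2; this decomposition certifies tw(G) ≤ 2. Conversely, {1, 2, 6} is a clique of size 3, and the vertices of any clique must share a bag in every tree decomposition; so some bag has ≥ 3 vertices and tw(G) ≥ 2. Hence tw(G) = 2 exactly.

Treewidth 2.
Bags: B1 = {2, 5, 6}  B2 = {1, 2, 6}  B3 = {2, 3, 6}  B4 = {1, 4, 6}
Tree: B1–B2, B2–B3, B2–B4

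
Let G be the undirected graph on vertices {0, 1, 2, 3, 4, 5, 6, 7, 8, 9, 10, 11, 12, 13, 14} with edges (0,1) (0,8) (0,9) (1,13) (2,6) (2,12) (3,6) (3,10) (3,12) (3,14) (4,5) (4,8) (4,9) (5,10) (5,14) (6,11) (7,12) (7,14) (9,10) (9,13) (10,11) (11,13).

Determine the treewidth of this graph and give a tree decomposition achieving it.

Each bag holds 4 vertices, so the decomposition has width 3, which upper-bounds the treewidth. For the lower bound: the 4 vertex sets {2,7,12}, {14}, {3}, {5,6,10,11} are disjoint, each induces a connected subgraph, and every pair is joined by at least one edge of G. Contracting each set to a single vertex therefore yields K_{4} as a minor, and since treewidth is minor-monotone, tw(G) ≥ tw(K_{4}) = 3. Combining the bounds, tw(G) = 3.

Treewidth 3.
One such decomposition:
Bags: B1 = {2, 7, 12, 14}  B2 = {2, 3, 12, 14}  B3 = {2, 3, 6, 14}  B4 = {3, 5, 6, 14}  B5 = {3, 5, 6, 10}  B6 = {5, 6, 10, 11}  B7 = {4, 5, 10, 11}  B8 = {4, 9, 10, 11}  B9 = {4, 9, 11, 13}  B10 = {4, 8, 9, 13}  B11 = {0, 8, 9, 13}  B12 = {0, 1, 8, 13}
Tree: B1–B2, B2–B3, B3–B4, B4–B5, B5–B6, B6–B7, B7–B8, B8–B9, B9–B10, B10–B11, B11–B12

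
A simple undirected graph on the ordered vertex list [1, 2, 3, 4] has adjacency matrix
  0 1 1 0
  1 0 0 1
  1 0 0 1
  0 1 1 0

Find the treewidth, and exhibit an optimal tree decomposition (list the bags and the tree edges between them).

Every bag has size at most 3, so the width is 3 − 1 = 2 and tw(G) ≤ 2. For the lower bound, G contains the cycle 2–4–3–1–2, so G is not a forest; only forests have treewidth ≤ 1, hence tw(G) ≥ 2. Hence tw(G) = 2 exactly.

Treewidth 2.
One such decomposition:
Bags: B1 = {2, 3, 4}  B2 = {1, 2, 3}
Tree: B1–B2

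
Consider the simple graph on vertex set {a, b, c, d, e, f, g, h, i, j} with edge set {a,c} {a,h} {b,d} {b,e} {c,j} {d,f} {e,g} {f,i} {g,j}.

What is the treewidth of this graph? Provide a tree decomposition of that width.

Every bag has size at most 2, so the width is 2 − 1 = 1 and tw(G) ≤ 1. G has an edge, so its treewidth is at least 1. Combining the bounds, tw(G) = 1.

Treewidth 1.
One such decomposition:
Bags: B1 = {f, i}  B2 = {d, f}  B3 = {b, d}  B4 = {b, e}  B5 = {e, g}  B6 = {g, j}  B7 = {c, j}  B8 = {a, c}  B9 = {a, h}
Tree: B1–B2, B2–B3, B3–B4, B4–B5, B5–B6, B6–B7, B7–B8, B8–B9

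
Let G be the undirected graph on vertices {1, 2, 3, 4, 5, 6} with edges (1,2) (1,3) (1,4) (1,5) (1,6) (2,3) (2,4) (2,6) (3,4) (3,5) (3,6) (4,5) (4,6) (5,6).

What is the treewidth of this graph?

A width-4 tree decomposition is:
Bags: B1 = {1, 3, 4, 5, 6}  B2 = {1, 2, 3, 4, 6}
Tree: B1–B2
Each bag holds 5 vertices, so the decomposition has width 4, which upper-bounds the treewidth. For the lower bound, the 5 vertices {1, 2, 3, 4, 6} are pairwise adjacent, and any tree decomposition puts a clique entirely inside one bag — forcing width ≥ 4. Hence tw(G) = 4 exactly.

4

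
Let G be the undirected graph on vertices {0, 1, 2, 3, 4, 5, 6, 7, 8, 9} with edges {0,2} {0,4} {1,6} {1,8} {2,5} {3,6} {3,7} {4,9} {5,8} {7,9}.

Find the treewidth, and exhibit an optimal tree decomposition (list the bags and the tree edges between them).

Treewidth 2.
Bags: B1 = {1, 5, 8}  B2 = {1, 5, 6}  B3 = {3, 5, 6}  B4 = {3, 5, 7}  B5 = {5, 7, 9}  B6 = {4, 5, 9}  B7 = {0, 4, 5}  B8 = {0, 2, 5}
Tree: B1–B2, B2–B3, B3–B4, B4–B5, B5–B6, B6–B7, B7–B8

Every bag has size at most 3, so the width is 3 − 1 = 2 and tw(G) ≤ 2. The edges 5–8–1–6–3–7–9–4–0–2–5 form a cycle, so G is not a tree and its treewidth is at least 2. Therefore the treewidth is 2.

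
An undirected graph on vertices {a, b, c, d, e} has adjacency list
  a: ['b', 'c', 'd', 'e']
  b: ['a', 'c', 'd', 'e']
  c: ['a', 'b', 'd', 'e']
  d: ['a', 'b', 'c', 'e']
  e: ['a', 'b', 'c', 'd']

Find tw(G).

A width-4 tree decomposition is:
Bags: B1 = {a, b, c, d, e}
Tree: (single bag)
A single bag containing all 5 vertices is trivially a valid decomposition of width 4. On the other hand G contains the 5-clique {a, b, c, d, e}. A clique must lie in a single bag of any decomposition, so no decomposition can have width below 4. The upper and lower bounds meet at 4, so that is the treewidth.

4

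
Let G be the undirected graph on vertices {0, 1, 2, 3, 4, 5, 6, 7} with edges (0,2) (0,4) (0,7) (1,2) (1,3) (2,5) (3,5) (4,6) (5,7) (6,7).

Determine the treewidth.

A width-2 tree decomposition is:
Bags: B1 = {4, 6, 7}  B2 = {0, 4, 7}  B3 = {0, 5, 7}  B4 = {0, 2, 5}  B5 = {2, 3, 5}  B6 = {1, 2, 3}
Tree: B1–B2, B2–B3, B3–B4, B4–B5, B5–B6
Each bag holds 3 vertices, so the decomposition has width 2, which upper-bounds the treewidth. Since 6–4–0–7–6 is a cycle in G, G is not acyclic. Forests are exactly the graphs of treewidth ≤ 1, so tw(G) ≥ 2. Therefore the treewidth is 2.

2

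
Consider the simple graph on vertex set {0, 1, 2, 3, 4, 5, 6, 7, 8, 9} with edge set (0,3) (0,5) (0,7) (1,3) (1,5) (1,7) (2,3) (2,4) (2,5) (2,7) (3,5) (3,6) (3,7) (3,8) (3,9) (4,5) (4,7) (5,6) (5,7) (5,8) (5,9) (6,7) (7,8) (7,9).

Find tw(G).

3

A width-3 tree decomposition is:
Bags: B1 = {1, 3, 5, 7}  B2 = {3, 5, 6, 7}  B3 = {3, 5, 7, 9}  B4 = {0, 3, 5, 7}  B5 = {2, 3, 5, 7}  B6 = {2, 4, 5, 7}  B7 = {3, 5, 7, 8}
Tree: B1–B2, B2–B3, B2–B4, B4–B5, B5–B6, B4–B7
The largest bag has 4 vertices, giving width 3; this decomposition certifies tw(G) ≤ 3. For the lower bound, the 4 vertices {0, 3, 5, 7} are pairwise adjacent, and any tree decomposition puts a clique entirely inside one bag — forcing width ≥ 3. Therefore the treewidth is 3.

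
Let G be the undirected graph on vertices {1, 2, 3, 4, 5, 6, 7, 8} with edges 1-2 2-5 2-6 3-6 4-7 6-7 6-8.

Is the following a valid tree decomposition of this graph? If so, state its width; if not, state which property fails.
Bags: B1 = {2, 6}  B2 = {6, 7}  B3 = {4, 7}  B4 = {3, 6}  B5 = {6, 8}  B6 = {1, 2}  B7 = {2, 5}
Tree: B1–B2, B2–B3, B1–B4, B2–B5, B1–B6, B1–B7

Every vertex of G appears in some bag (union = {1, 2, 3, 4, 5, 6, 7, 8}); every edge is covered by a bag; and for each vertex v the set of bags containing v is connected in the bag tree. The decomposition is therefore valid. The largest bag has 2 vertices, so the width is 1.

Yes; width 1.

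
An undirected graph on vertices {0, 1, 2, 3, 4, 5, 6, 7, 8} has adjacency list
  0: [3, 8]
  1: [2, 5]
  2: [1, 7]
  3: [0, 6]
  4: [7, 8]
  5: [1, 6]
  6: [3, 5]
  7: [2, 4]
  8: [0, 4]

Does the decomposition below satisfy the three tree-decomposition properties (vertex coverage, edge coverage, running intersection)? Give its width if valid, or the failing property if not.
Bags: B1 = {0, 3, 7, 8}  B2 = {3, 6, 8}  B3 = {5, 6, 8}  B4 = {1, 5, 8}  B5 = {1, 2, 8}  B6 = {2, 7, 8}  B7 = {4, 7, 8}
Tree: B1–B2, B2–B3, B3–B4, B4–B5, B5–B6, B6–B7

No — bags containing vertex 7 are not connected in the tree.

A tree decomposition must satisfy three properties: every vertex lies in some bag; for every edge, both endpoints lie together in some bag; and for every vertex, the bags containing it form a connected subtree. Here bags containing vertex 7 are not connected in the tree, so the decomposition is invalid.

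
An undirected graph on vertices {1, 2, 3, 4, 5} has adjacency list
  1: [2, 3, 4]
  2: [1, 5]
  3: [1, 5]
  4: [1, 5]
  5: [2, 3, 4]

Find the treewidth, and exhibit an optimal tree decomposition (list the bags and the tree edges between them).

Treewidth 2.
One optimal decomposition is:
Bags: B1 = {1, 3, 5}  B2 = {1, 2, 5}  B3 = {1, 4, 5}
Tree: B1–B2, B2–B3

Each bag holds 3 vertices, so the decomposition has width 2, which upper-bounds the treewidth. Since 3–5–2–1–3 is a cycle in G, G is not acyclic. Forests are exactly the graphs of treewidth ≤ 1, so tw(G) ≥ 2. The upper and lower bounds meet at 2, so that is the treewidth.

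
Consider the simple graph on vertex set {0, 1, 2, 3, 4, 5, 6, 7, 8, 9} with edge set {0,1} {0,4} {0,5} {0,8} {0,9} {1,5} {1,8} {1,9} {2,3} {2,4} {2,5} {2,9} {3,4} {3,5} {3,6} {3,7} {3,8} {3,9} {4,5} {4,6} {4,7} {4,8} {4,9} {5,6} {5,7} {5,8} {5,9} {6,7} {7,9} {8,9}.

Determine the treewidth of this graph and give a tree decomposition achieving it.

Each bag holds 5 vertices, so the decomposition has width 4, which upper-bounds the treewidth. On the other hand G contains the 5-clique {0, 1, 5, 8, 9}. A clique must lie in a single bag of any decomposition, so no decomposition can have width below 4. Hence tw(G) = 4 exactly.

Treewidth 4.
Bags: B1 = {3, 4, 5, 6, 7}  B2 = {3, 4, 5, 7, 9}  B3 = {3, 4, 5, 8, 9}  B4 = {0, 4, 5, 8, 9}  B5 = {2, 3, 4, 5, 9}  B6 = {0, 1, 5, 8, 9}
Tree: B1–B2, B2–B3, B3–B4, B2–B5, B4–B6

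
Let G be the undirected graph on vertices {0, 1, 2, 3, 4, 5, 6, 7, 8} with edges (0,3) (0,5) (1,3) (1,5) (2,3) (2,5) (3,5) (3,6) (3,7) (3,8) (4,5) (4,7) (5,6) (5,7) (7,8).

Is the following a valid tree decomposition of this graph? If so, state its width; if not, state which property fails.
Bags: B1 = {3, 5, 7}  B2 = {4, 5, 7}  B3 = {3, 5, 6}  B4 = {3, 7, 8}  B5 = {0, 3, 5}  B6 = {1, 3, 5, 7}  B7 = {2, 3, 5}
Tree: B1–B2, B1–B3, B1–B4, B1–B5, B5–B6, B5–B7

A tree decomposition must satisfy three properties: every vertex lies in some bag; for every edge, both endpoints lie together in some bag; and for every vertex, the bags containing it form a connected subtree. Here bags containing vertex 7 are not connected in the tree, so the decomposition is invalid.

No — bags containing vertex 7 are not connected in the tree.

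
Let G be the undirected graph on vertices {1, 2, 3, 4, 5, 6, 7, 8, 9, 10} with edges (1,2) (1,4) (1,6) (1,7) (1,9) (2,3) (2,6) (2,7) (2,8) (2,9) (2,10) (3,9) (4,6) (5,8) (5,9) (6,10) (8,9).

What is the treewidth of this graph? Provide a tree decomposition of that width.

Treewidth 2.
One such decomposition:
Bags: B1 = {1, 2, 9}  B2 = {2, 3, 9}  B3 = {2, 8, 9}  B4 = {1, 2, 6}  B5 = {2, 6, 10}  B6 = {5, 8, 9}  B7 = {1, 2, 7}  B8 = {1, 4, 6}
Tree: B1–B2, B1–B3, B1–B4, B4–B5, B3–B6, B4–B7, B4–B8

Each bag holds 3 vertices, so the decomposition has width 2, which upper-bounds the treewidth. Conversely, {2, 8, 9} is a clique of size 3, and the vertices of any clique must share a bag in every tree decomposition; so some bag has ≥ 3 vertices and tw(G) ≥ 2. Therefore the treewidth is 2.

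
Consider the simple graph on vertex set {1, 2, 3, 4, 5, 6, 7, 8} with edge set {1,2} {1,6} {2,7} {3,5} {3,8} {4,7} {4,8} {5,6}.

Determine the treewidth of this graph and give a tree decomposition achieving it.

Each bag holds 3 vertices, so the decomposition has width 2, which upper-bounds the treewidth. For the lower bound, G contains the cycle 2–1–6–5–3–8–4–7–2, so G is not a forest; only forests have treewidth ≤ 1, hence tw(G) ≥ 2. Combining the bounds, tw(G) = 2.

Treewidth 2.
One such decomposition:
Bags: B1 = {1, 2, 6}  B2 = {2, 5, 6}  B3 = {2, 3, 5}  B4 = {2, 3, 8}  B5 = {2, 4, 8}  B6 = {2, 4, 7}
Tree: B1–B2, B2–B3, B3–B4, B4–B5, B5–B6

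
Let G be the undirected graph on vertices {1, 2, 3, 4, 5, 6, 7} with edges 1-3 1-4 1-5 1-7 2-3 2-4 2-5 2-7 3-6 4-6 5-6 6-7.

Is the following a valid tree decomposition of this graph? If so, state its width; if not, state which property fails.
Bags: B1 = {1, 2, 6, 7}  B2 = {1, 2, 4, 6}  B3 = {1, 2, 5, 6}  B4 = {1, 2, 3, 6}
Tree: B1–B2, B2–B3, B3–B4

Yes; width 3.

Vertex coverage: the bags together contain {1, 2, 3, 4, 5, 6, 7}, the full vertex set. Edge coverage: each edge of G has both endpoints in at least one bag. Running intersection: for every vertex, the bags containing it form a connected subtree. All three properties hold, so this is a valid tree decomposition of width max|bag| − 1 = 3, and hence tw(G) ≤ 3.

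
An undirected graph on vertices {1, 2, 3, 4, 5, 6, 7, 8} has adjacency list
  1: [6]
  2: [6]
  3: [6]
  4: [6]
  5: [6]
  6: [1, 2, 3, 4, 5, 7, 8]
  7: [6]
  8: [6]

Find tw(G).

1

A width-1 tree decomposition is:
Bags: B1 = {6, 8}  B2 = {3, 6}  B3 = {2, 6}  B4 = {1, 6}  B5 = {6, 7}  B6 = {4, 6}  B7 = {5, 6}
Tree: B1–B2, B1–B3, B3–B4, B1–B5, B3–B6, B1–B7
The largest bag has 2 vertices, giving width 1; this decomposition certifies tw(G) ≤ 1. Any graph with an edge has treewidth ≥ 1, and G has the edge 6–8. Therefore the treewidth is 1.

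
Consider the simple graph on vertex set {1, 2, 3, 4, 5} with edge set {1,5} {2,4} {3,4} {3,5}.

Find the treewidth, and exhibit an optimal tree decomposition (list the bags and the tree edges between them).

The largest bag has 2 vertices, giving width 1; this decomposition certifies tw(G) ≤ 1. G has an edge, so its treewidth is at least 1. Therefore the treewidth is 1.

Treewidth 1.
Bags: B1 = {2, 4}  B2 = {3, 4}  B3 = {3, 5}  B4 = {1, 5}
Tree: B1–B2, B2–B3, B3–B4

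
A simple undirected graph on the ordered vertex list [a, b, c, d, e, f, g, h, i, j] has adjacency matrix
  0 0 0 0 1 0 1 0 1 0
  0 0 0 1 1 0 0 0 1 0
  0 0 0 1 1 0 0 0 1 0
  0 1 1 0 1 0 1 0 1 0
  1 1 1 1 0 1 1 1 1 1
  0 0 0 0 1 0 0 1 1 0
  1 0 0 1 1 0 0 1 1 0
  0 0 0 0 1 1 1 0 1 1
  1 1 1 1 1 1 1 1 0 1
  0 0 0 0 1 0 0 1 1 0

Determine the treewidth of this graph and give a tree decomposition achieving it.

Treewidth 3.
One such decomposition:
Bags: B1 = {d, e, g, i}  B2 = {e, g, h, i}  B3 = {c, d, e, i}  B4 = {a, e, g, i}  B5 = {b, d, e, i}  B6 = {e, f, h, i}  B7 = {e, h, i, j}
Tree: B1–B2, B1–B3, B2–B4, B1–B5, B2–B6, B6–B7

Each bag holds 4 vertices, so the decomposition has width 3, which upper-bounds the treewidth. For the lower bound, the 4 vertices {d, e, g, i} are pairwise adjacent, and any tree decomposition puts a clique entirely inside one bag — forcing width ≥ 3. The upper and lower bounds meet at 3, so that is the treewidth.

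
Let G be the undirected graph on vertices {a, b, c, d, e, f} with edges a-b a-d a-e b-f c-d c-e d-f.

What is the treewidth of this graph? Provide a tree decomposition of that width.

Treewidth 2.
One optimal decomposition is:
Bags: B1 = {a, c, e}  B2 = {a, c, d}  B3 = {a, b, d}  B4 = {b, d, f}
Tree: B1–B2, B2–B3, B3–B4

The largest bag has 3 vertices, giving width 2; this decomposition certifies tw(G) ≤ 2. Since e–c–d–a–e is a cycle in G, G is not acyclic. Forests are exactly the graphs of treewidth ≤ 1, so tw(G) ≥ 2. Combining the bounds, tw(G) = 2.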